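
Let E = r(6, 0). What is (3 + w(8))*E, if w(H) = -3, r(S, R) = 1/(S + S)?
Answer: 0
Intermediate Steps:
r(S, R) = 1/(2*S)
E = 1/12 (E = (½)/6 = (½)*(⅙) = 1/12 ≈ 0.083333)
(3 + w(8))*E = (3 - 3)*(1/12) = 0*(1/12) = 0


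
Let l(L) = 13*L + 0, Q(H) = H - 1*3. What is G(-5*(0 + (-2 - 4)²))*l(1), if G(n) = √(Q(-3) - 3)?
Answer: 39*I ≈ 39.0*I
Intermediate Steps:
Q(H) = -3 + H (Q(H) = H - 3 = -3 + H)
l(L) = 13*L
G(n) = 3*I (G(n) = √((-3 - 3) - 3) = √(-6 - 3) = √(-9) = 3*I)
G(-5*(0 + (-2 - 4)²))*l(1) = (3*I)*(13*1) = (3*I)*13 = 39*I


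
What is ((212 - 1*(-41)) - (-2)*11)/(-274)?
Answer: -275/274 ≈ -1.0036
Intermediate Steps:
((212 - 1*(-41)) - (-2)*11)/(-274) = ((212 + 41) - 1*(-22))*(-1/274) = (253 + 22)*(-1/274) = 275*(-1/274) = -275/274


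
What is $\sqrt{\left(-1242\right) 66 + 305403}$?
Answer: $\sqrt{223431} \approx 472.69$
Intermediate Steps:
$\sqrt{\left(-1242\right) 66 + 305403} = \sqrt{-81972 + 305403} = \sqrt{223431}$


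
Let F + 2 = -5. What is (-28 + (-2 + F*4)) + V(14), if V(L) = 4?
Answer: -54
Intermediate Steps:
F = -7 (F = -2 - 5 = -7)
(-28 + (-2 + F*4)) + V(14) = (-28 + (-2 - 7*4)) + 4 = (-28 + (-2 - 28)) + 4 = (-28 - 30) + 4 = -58 + 4 = -54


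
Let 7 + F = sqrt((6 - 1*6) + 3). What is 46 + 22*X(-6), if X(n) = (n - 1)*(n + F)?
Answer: 2048 - 154*sqrt(3) ≈ 1781.3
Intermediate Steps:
F = -7 + sqrt(3) (F = -7 + sqrt((6 - 1*6) + 3) = -7 + sqrt((6 - 6) + 3) = -7 + sqrt(0 + 3) = -7 + sqrt(3) ≈ -5.2680)
X(n) = (-1 + n)*(-7 + n + sqrt(3)) (X(n) = (n - 1)*(n + (-7 + sqrt(3))) = (-1 + n)*(-7 + n + sqrt(3)))
46 + 22*X(-6) = 46 + 22*(7 + (-6)**2 - 1*(-6) - sqrt(3) - 1*(-6)*(7 - sqrt(3))) = 46 + 22*(7 + 36 + 6 - sqrt(3) + (42 - 6*sqrt(3))) = 46 + 22*(91 - 7*sqrt(3)) = 46 + (2002 - 154*sqrt(3)) = 2048 - 154*sqrt(3)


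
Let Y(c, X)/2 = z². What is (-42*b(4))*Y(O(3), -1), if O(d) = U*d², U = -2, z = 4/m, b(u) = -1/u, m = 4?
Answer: 21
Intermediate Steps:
z = 1 (z = 4/4 = 4*(¼) = 1)
O(d) = -2*d²
Y(c, X) = 2 (Y(c, X) = 2*1² = 2*1 = 2)
(-42*b(4))*Y(O(3), -1) = -(-42)/4*2 = -42*(-¼)*2 = (21/2)*2 = 21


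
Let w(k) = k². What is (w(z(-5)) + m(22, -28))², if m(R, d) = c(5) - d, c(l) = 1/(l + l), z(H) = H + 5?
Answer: 78961/100 ≈ 789.61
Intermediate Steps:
z(H) = 5 + H
c(l) = 1/(2*l)
m(R, d) = ⅒ - d (m(R, d) = (½)/5 - d = (½)*(⅕) - d = ⅒ - d)
(w(z(-5)) + m(22, -28))² = ((5 - 5)² + (⅒ - 1*(-28)))² = (0² + (⅒ + 28))² = (0 + 281/10)² = (281/10)² = 78961/100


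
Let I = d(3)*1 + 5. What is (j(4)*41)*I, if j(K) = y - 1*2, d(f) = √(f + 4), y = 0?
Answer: -410 - 82*√7 ≈ -626.95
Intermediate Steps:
d(f) = √(4 + f)
I = 5 + √7 (I = √(4 + 3)*1 + 5 = √7*1 + 5 = √7 + 5 = 5 + √7 ≈ 7.6458)
j(K) = -2 (j(K) = 0 - 1*2 = 0 - 2 = -2)
(j(4)*41)*I = (-2*41)*(5 + √7) = -82*(5 + √7) = -410 - 82*√7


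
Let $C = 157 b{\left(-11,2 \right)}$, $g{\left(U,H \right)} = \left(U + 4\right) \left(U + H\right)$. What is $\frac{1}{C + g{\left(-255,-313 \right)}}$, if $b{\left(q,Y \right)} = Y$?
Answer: $\frac{1}{142882} \approx 6.9988 \cdot 10^{-6}$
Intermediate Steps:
$g{\left(U,H \right)} = \left(4 + U\right) \left(H + U\right)$
$C = 314$ ($C = 157 \cdot 2 = 314$)
$\frac{1}{C + g{\left(-255,-313 \right)}} = \frac{1}{314 + \left(\left(-255\right)^{2} + 4 \left(-313\right) + 4 \left(-255\right) - -79815\right)} = \frac{1}{314 + \left(65025 - 1252 - 1020 + 79815\right)} = \frac{1}{314 + 142568} = \frac{1}{142882}$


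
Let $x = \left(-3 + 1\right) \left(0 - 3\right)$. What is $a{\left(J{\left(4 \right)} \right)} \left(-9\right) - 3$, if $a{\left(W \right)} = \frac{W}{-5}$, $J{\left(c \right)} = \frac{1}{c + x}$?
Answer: $- \frac{141}{50} \approx -2.82$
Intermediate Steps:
$x = 6$ ($x = \left(-2\right) \left(-3\right) = 6$)
$J{\left(c \right)} = \frac{1}{6 + c}$ ($J{\left(c \right)} = \frac{1}{c + 6} = \frac{1}{6 + c}$)
$a{\left(W \right)} = - \frac{W}{5}$ ($a{\left(W \right)} = W \left(- \frac{1}{5}\right) = - \frac{W}{5}$)
$a{\left(J{\left(4 \right)} \right)} \left(-9\right) - 3 = - \frac{1}{5 \left(6 + 4\right)} \left(-9\right) - 3 = - \frac{1}{5 \cdot 10} \left(-9\right) - 3 = \left(- \frac{1}{5}\right) \frac{1}{10} \left(-9\right) - 3 = \left(- \frac{1}{50}\right) \left(-9\right) - 3 = \frac{9}{50} - 3 = - \frac{141}{50}$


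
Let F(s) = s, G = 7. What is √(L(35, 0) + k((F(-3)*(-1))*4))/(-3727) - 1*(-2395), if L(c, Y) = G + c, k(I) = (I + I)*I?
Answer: 2395 - √330/3727 ≈ 2395.0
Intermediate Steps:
k(I) = 2*I² (k(I) = (2*I)*I = 2*I²)
L(c, Y) = 7 + c
√(L(35, 0) + k((F(-3)*(-1))*4))/(-3727) - 1*(-2395) = √((7 + 35) + 2*(-3*(-1)*4)²)/(-3727) - 1*(-2395) = √(42 + 2*(3*4)²)*(-1/3727) + 2395 = √(42 + 2*12²)*(-1/3727) + 2395 = √(42 + 2*144)*(-1/3727) + 2395 = √(42 + 288)*(-1/3727) + 2395 = √330*(-1/3727) + 2395 = -√330/3727 + 2395 = 2395 - √330/3727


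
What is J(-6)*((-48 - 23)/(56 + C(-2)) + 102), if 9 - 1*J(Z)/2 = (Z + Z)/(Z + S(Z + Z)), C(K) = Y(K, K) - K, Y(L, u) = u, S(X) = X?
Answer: 141025/84 ≈ 1678.9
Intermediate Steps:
C(K) = 0 (C(K) = K - K = 0)
J(Z) = 50/3 (J(Z) = 18 - 2*(Z + Z)/(Z + (Z + Z)) = 18 - 2*2*Z/(Z + 2*Z) = 18 - 2*2*Z/(3*Z) = 18 - 2*2*Z*1/(3*Z) = 18 - 2*2/3 = 18 - 4/3 = 50/3)
J(-6)*((-48 - 23)/(56 + C(-2)) + 102) = 50*((-48 - 23)/(56 + 0) + 102)/3 = 50*(-71/56 + 102)/3 = (50/3)*(5641/56) = 141025/84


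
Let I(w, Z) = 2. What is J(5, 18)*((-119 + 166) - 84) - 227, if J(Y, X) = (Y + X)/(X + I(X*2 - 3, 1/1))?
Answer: -5391/20 ≈ -269.55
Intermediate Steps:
J(Y, X) = (X + Y)/(2 + X) (J(Y, X) = (Y + X)/(X + 2) = (X + Y)/(2 + X))
J(5, 18)*((-119 + 166) - 84) - 227 = ((18 + 5)/(2 + 18))*((-119 + 166) - 84) - 227 = (23/20)*(47 - 84) - 227 = ((1/20)*23)*(-37) - 227 = (23/20)*(-37) - 227 = -851/20 - 227 = -5391/20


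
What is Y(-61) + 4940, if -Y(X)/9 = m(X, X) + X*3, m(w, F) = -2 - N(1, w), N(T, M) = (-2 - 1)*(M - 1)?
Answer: 8279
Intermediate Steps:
N(T, M) = 3 - 3*M (N(T, M) = -3*(-1 + M) = 3 - 3*M)
m(w, F) = -5 + 3*w (m(w, F) = -2 - (3 - 3*w) = -2 + (-3 + 3*w) = -5 + 3*w)
Y(X) = 45 - 54*X (Y(X) = -9*((-5 + 3*X) + X*3) = -9*((-5 + 3*X) + 3*X) = -9*(-5 + 6*X) = 45 - 54*X)
Y(-61) + 4940 = (45 - 54*(-61)) + 4940 = (45 + 3294) + 4940 = 3339 + 4940 = 8279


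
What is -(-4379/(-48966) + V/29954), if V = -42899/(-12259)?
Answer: -402524010757/4495153301769 ≈ -0.089546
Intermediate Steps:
V = 42899/12259 (V = -42899*(-1/12259) = 42899/12259 ≈ 3.4994)
-(-4379/(-48966) + V/29954) = -(-4379/(-48966) + (42899/12259)/29954) = -(-4379*(-1/48966) + (42899/12259)*(1/29954)) = -(4379/48966 + 42899/367206086) = -1*402524010757/4495153301769 = -402524010757/4495153301769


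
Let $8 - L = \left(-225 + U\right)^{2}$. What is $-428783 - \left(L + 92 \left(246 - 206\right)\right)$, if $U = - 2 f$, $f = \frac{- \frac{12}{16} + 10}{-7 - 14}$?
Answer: $- \frac{674274275}{1764} \approx -3.8224 \cdot 10^{5}$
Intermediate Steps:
$f = - \frac{37}{84}$ ($f = \frac{\left(-12\right) \frac{1}{16} + 10}{-21} = \left(- \frac{3}{4} + 10\right) \left(- \frac{1}{21}\right) = \frac{37}{4} \left(- \frac{1}{21}\right) = - \frac{37}{84} \approx -0.44048$)
$U = \frac{37}{42}$ ($U = \left(-2\right) \left(- \frac{37}{84}\right) = \frac{37}{42} \approx 0.88095$)
$L = - \frac{88590457}{1764}$ ($L = 8 - \left(-225 + \frac{37}{42}\right)^{2} = 8 - \left(- \frac{9413}{42}\right)^{2} = 8 - \frac{88604569}{1764} = - \frac{88590457}{1764} \approx -50221.0$)
$-428783 - \left(L + 92 \left(246 - 206\right)\right) = -428783 - \left(- \frac{88590457}{1764} + 92 \left(246 - 206\right)\right) = -428783 - \left(- \frac{88590457}{1764} + 92 \cdot 40\right) = -428783 - \left(- \frac{88590457}{1764} + 3680\right) = -428783 - - \frac{82098937}{1764} = -428783 + \frac{82098937}{1764} = - \frac{674274275}{1764}$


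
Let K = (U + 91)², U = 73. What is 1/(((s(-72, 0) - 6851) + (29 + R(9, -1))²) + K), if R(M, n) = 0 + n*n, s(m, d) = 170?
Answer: 1/21115 ≈ 4.7360e-5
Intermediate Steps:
R(M, n) = n² (R(M, n) = 0 + n² = n²)
K = 26896 (K = (73 + 91)² = 164² = 26896)
1/(((s(-72, 0) - 6851) + (29 + R(9, -1))²) + K) = 1/(((170 - 6851) + (29 + (-1)²)²) + 26896) = 1/((-6681 + (29 + 1)²) + 26896) = 1/((-6681 + 30²) + 26896) = 1/((-6681 + 900) + 26896) = 1/(-5781 + 26896) = 1/21115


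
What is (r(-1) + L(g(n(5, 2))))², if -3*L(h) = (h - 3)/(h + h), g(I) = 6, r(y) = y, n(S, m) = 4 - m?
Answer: 169/144 ≈ 1.1736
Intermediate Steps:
L(h) = -(-3 + h)/(6*h) (L(h) = -(h - 3)/(3*(h + h)) = -(-3 + h)/(3*(2*h)) = -(-3 + h)*1/(2*h)/3 = -(-3 + h)/(6*h))
(r(-1) + L(g(n(5, 2))))² = (-1 + (⅙)*(3 - 1*6)/6)² = (-1 + (⅙)*(⅙)*(3 - 6))² = (-1 + (⅙)*(⅙)*(-3))² = (-1 - 1/12)² = (-13/12)² = 169/144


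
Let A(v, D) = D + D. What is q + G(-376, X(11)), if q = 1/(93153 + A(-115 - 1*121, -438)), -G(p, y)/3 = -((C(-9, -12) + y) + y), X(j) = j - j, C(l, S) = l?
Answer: -2491478/92277 ≈ -27.000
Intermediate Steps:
X(j) = 0
A(v, D) = 2*D
G(p, y) = -27 + 6*y (G(p, y) = -(-3)*((-9 + y) + y) = -(-3)*(-9 + 2*y) = -3*(9 - 2*y) = -27 + 6*y)
q = 1/92277 (q = 1/(93153 + 2*(-438)) = 1/(93153 - 876) = 1/92277 ≈ 1.0837e-5)
q + G(-376, X(11)) = 1/92277 + (-27 + 6*0) = 1/92277 + (-27 + 0) = 1/92277 - 27 = -2491478/92277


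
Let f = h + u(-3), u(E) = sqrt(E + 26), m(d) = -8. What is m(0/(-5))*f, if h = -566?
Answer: 4528 - 8*sqrt(23) ≈ 4489.6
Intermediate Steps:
u(E) = sqrt(26 + E)
f = -566 + sqrt(23) (f = -566 + sqrt(26 - 3) = -566 + sqrt(23) ≈ -561.20)
m(0/(-5))*f = -8*(-566 + sqrt(23)) = 4528 - 8*sqrt(23)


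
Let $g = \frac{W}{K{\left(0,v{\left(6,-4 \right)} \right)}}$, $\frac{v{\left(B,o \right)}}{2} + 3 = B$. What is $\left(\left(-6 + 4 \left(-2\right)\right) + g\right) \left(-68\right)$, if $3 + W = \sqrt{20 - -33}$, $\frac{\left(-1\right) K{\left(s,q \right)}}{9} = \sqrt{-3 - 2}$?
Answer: $952 + \frac{68 i \sqrt{5} \left(3 - \sqrt{53}\right)}{45} \approx 952.0 - 14.462 i$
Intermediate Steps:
$v{\left(B,o \right)} = -6 + 2 B$
$K{\left(s,q \right)} = - 9 i \sqrt{5}$ ($K{\left(s,q \right)} = - 9 \sqrt{-3 - 2} = - 9 \sqrt{-5} = - 9 i \sqrt{5}$)
$W = -3 + \sqrt{53}$ ($W = -3 + \sqrt{20 - -33} = -3 + \sqrt{20 + \left(-3 + 36\right)} = -3 + \sqrt{20 + 33} = -3 + \sqrt{53} \approx 4.2801$)
$g = \frac{i \sqrt{5} \left(-3 + \sqrt{53}\right)}{45}$ ($g = \frac{-3 + \sqrt{53}}{\left(-9\right) i \sqrt{5}} = \left(-3 + \sqrt{53}\right) \frac{i \sqrt{5}}{45} = \frac{i \sqrt{5} \left(-3 + \sqrt{53}\right)}{45} \approx 0.21268 i$)
$\left(\left(-6 + 4 \left(-2\right)\right) + g\right) \left(-68\right) = \left(\left(-6 + 4 \left(-2\right)\right) + \frac{i \sqrt{5} \left(-3 + \sqrt{53}\right)}{45}\right) \left(-68\right) = \left(\left(-6 - 8\right) + \frac{i \sqrt{5} \left(-3 + \sqrt{53}\right)}{45}\right) \left(-68\right) = \left(-14 + \frac{i \sqrt{5} \left(-3 + \sqrt{53}\right)}{45}\right) \left(-68\right) = 952 - \frac{68 i \sqrt{5} \left(-3 + \sqrt{53}\right)}{45}$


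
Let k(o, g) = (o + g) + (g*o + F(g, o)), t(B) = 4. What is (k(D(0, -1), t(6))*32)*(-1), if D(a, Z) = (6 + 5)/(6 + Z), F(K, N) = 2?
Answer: -544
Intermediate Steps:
D(a, Z) = 11/(6 + Z)
k(o, g) = 2 + g + o + g*o (k(o, g) = (o + g) + (g*o + 2) = (g + o) + (2 + g*o) = 2 + g + o + g*o)
(k(D(0, -1), t(6))*32)*(-1) = ((2 + 4 + 11/(6 - 1) + 4*(11/(6 - 1)))*32)*(-1) = ((2 + 4 + 11/5 + 4*(11/5))*32)*(-1) = ((2 + 4 + 11/5 + 44/5)*32)*(-1) = (17*32)*(-1) = 544*(-1) = -544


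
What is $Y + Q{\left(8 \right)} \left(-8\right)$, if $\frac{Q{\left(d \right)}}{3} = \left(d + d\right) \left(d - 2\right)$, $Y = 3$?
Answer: $-2301$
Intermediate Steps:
$Q{\left(d \right)} = 6 d \left(-2 + d\right)$ ($Q{\left(d \right)} = 3 \left(d + d\right) \left(d - 2\right) = 3 \cdot 2 d \left(-2 + d\right) = 6 d \left(-2 + d\right)$)
$Y + Q{\left(8 \right)} \left(-8\right) = 3 + 6 \cdot 8 \left(-2 + 8\right) \left(-8\right) = 3 + 6 \cdot 8 \cdot 6 \left(-8\right) = 3 + 288 \left(-8\right) = 3 - 2304 = -2301$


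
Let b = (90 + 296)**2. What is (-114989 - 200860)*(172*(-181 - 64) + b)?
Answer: -33750360744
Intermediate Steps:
b = 148996 (b = 386**2 = 148996)
(-114989 - 200860)*(172*(-181 - 64) + b) = (-114989 - 200860)*(172*(-181 - 64) + 148996) = -315849*(172*(-245) + 148996) = -315849*(-42140 + 148996) = -315849*106856 = -33750360744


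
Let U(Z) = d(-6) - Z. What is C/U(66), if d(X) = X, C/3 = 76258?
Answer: -38129/12 ≈ -3177.4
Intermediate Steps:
C = 228774 (C = 3*76258 = 228774)
U(Z) = -6 - Z
C/U(66) = 228774/(-6 - 1*66) = 228774/(-6 - 66) = 228774/(-72) = 228774*(-1/72) = -38129/12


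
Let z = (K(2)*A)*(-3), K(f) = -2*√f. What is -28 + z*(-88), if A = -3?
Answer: -28 + 1584*√2 ≈ 2212.1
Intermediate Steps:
z = -18*√2 (z = (-2*√2*(-3))*(-3) = (6*√2)*(-3) = -18*√2 ≈ -25.456)
-28 + z*(-88) = -28 - 18*√2*(-88) = -28 + 1584*√2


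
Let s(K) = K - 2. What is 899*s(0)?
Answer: -1798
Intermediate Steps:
s(K) = -2 + K
899*s(0) = 899*(-2 + 0) = 899*(-2) = -1798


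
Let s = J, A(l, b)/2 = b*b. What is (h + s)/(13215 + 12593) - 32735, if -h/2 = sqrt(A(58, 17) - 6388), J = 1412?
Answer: -211205867/6452 - I*sqrt(5810)/12904 ≈ -32735.0 - 0.005907*I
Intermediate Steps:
A(l, b) = 2*b**2 (A(l, b) = 2*(b*b) = 2*b**2)
s = 1412
h = -2*I*sqrt(5810) (h = -2*sqrt(2*17**2 - 6388) = -2*sqrt(2*289 - 6388) = -2*sqrt(578 - 6388) = -2*I*sqrt(5810) ≈ -152.45*I)
(h + s)/(13215 + 12593) - 32735 = (-2*I*sqrt(5810) + 1412)/(13215 + 12593) - 32735 = (1412 - 2*I*sqrt(5810))/25808 - 32735 = (1412 - 2*I*sqrt(5810))*(1/25808) - 32735 = (353/6452 - I*sqrt(5810)/12904) - 32735 = -211205867/6452 - I*sqrt(5810)/12904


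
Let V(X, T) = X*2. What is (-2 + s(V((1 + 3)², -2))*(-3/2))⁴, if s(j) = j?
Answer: 6250000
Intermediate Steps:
V(X, T) = 2*X
(-2 + s(V((1 + 3)², -2))*(-3/2))⁴ = (-2 + (2*(1 + 3)²)*(-3/2))⁴ = (-2 + (2*4²)*(-3*½))⁴ = (-2 + (2*16)*(-3/2))⁴ = (-2 + 32*(-3/2))⁴ = (-2 - 48)⁴ = (-50)⁴ = 6250000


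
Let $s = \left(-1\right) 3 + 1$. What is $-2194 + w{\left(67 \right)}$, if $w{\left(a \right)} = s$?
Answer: $-2196$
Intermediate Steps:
$s = -2$ ($s = -3 + 1 = -2$)
$w{\left(a \right)} = -2$
$-2194 + w{\left(67 \right)} = -2194 - 2 = -2196$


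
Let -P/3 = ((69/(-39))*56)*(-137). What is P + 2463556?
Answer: 31496860/13 ≈ 2.4228e+6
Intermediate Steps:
P = -529368/13 (P = -3*(69/(-39))*56*(-137) = -3*(69*(-1/39))*56*(-137) = -3*(-23/13*56)*(-137) = -(-3864)*(-137)/13 = -3*176456/13 = -529368/13 ≈ -40721.)
P + 2463556 = -529368/13 + 2463556 = 31496860/13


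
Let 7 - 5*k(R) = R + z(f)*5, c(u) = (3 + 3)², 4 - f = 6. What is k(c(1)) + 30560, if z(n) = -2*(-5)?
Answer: 152721/5 ≈ 30544.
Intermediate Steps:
f = -2 (f = 4 - 1*6 = 4 - 6 = -2)
z(n) = 10
c(u) = 36 (c(u) = 6² = 36)
k(R) = -43/5 - R/5 (k(R) = 7/5 - (R + 10*5)/5 = 7/5 - (R + 50)/5 = 7/5 - (50 + R)/5 = 7/5 + (-10 - R/5) = -43/5 - R/5)
k(c(1)) + 30560 = (-43/5 - ⅕*36) + 30560 = (-43/5 - 36/5) + 30560 = -79/5 + 30560 = 152721/5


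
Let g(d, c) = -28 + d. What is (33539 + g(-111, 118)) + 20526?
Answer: 53926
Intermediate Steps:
(33539 + g(-111, 118)) + 20526 = (33539 + (-28 - 111)) + 20526 = (33539 - 139) + 20526 = 33400 + 20526 = 53926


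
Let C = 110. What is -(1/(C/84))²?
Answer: -1764/3025 ≈ -0.58314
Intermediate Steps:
-(1/(C/84))² = -(1/(110/84))² = -(1/(110*(1/84)))² = -(1/(55/42))² = -(42/55)² = -1*1764/3025 = -1764/3025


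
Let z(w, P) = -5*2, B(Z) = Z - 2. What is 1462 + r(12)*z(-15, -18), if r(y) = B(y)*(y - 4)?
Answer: 662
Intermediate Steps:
B(Z) = -2 + Z
r(y) = (-4 + y)*(-2 + y) (r(y) = (-2 + y)*(y - 4) = (-2 + y)*(-4 + y) = (-4 + y)*(-2 + y))
z(w, P) = -10
1462 + r(12)*z(-15, -18) = 1462 + ((-4 + 12)*(-2 + 12))*(-10) = 1462 + (8*10)*(-10) = 1462 + 80*(-10) = 1462 - 800 = 662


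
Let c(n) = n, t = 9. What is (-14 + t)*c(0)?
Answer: 0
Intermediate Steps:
(-14 + t)*c(0) = (-14 + 9)*0 = -5*0 = 0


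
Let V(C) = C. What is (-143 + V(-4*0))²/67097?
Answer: 20449/67097 ≈ 0.30477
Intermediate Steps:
(-143 + V(-4*0))²/67097 = (-143 - 4*0)²/67097 = (-143 + 0)²*(1/67097) = (-143)²*(1/67097) = 20449*(1/67097) = 20449/67097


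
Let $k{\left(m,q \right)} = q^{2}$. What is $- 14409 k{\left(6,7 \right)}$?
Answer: $-706041$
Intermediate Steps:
$- 14409 k{\left(6,7 \right)} = - 14409 \cdot 7^{2} = \left(-14409\right) 49 = -706041$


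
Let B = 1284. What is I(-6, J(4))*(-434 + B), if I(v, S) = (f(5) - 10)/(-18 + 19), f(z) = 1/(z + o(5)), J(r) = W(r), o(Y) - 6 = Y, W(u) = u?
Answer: -67575/8 ≈ -8446.9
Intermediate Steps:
o(Y) = 6 + Y
J(r) = r
f(z) = 1/(11 + z) (f(z) = 1/(z + (6 + 5)) = 1/(z + 11) = 1/(11 + z))
I(v, S) = -159/16 (I(v, S) = (1/(11 + 5) - 10)/(-18 + 19) = (1/16 - 10)/1 = (1/16 - 10)*1 = -159/16*1 = -159/16)
I(-6, J(4))*(-434 + B) = -159*(-434 + 1284)/16 = -159/16*850 = -67575/8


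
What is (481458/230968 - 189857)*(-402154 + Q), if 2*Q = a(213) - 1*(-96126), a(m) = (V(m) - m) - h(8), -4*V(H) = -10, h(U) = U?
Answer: 31063652452796259/461936 ≈ 6.7247e+10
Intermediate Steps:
V(H) = 5/2 (V(H) = -1/4*(-10) = 5/2)
a(m) = -11/2 - m (a(m) = (5/2 - m) - 1*8 = (5/2 - m) - 8 = -11/2 - m)
Q = 191815/4 (Q = ((-11/2 - 1*213) - 1*(-96126))/2 = ((-11/2 - 213) + 96126)/2 = (-437/2 + 96126)/2 = (1/2)*(191815/2) = 191815/4 ≈ 47954.)
(481458/230968 - 189857)*(-402154 + Q) = (481458/230968 - 189857)*(-402154 + 191815/4) = (481458*(1/230968) - 189857)*(-1416801/4) = (240729/115484 - 189857)*(-1416801/4) = -21925205059/115484*(-1416801/4) = 31063652452796259/461936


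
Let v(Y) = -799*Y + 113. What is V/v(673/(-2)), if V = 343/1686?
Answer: 343/453494379 ≈ 7.5635e-7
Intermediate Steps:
V = 343/1686 (V = (1/1686)*343 = 343/1686 ≈ 0.20344)
v(Y) = 113 - 799*Y
V/v(673/(-2)) = 343/(1686*(113 - 537727/(-2))) = 343/(1686*(113 - 537727*(-1)/2)) = 343/(1686*(113 - 799*(-673/2))) = 343/(1686*(113 + 537727/2)) = 343/(1686*(537953/2)) = (343/1686)*(2/537953) = 343/453494379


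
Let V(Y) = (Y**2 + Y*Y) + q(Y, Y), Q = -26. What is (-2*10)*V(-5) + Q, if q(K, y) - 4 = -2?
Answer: -1066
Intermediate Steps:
q(K, y) = 2 (q(K, y) = 4 - 2 = 2)
V(Y) = 2 + 2*Y**2 (V(Y) = (Y**2 + Y*Y) + 2 = (Y**2 + Y**2) + 2 = 2*Y**2 + 2 = 2 + 2*Y**2)
(-2*10)*V(-5) + Q = (-2*10)*(2 + 2*(-5)**2) - 26 = -20*(2 + 2*25) - 26 = -20*(2 + 50) - 26 = -20*52 - 26 = -1040 - 26 = -1066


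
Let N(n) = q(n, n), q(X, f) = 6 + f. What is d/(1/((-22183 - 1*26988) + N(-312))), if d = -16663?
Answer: 824435251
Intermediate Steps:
N(n) = 6 + n
d/(1/((-22183 - 1*26988) + N(-312))) = -(-374734207 - 449701044) = -16663/(1/((-22183 - 26988) - 306)) = -16663/(1/(-49171 - 306)) = -16663/(1/(-49477)) = -16663/(-1/49477) = -16663*(-49477) = 824435251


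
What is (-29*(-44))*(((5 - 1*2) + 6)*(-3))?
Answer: -34452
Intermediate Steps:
(-29*(-44))*(((5 - 1*2) + 6)*(-3)) = 1276*(((5 - 2) + 6)*(-3)) = 1276*((3 + 6)*(-3)) = 1276*(9*(-3)) = 1276*(-27) = -34452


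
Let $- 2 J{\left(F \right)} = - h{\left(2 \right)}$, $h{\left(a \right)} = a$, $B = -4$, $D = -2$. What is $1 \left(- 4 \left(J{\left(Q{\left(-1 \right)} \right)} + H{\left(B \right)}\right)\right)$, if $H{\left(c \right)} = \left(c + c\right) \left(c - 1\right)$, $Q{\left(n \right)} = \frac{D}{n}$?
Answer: $-164$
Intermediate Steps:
$Q{\left(n \right)} = - \frac{2}{n}$
$H{\left(c \right)} = 2 c \left(-1 + c\right)$
$J{\left(F \right)} = 1$ ($J{\left(F \right)} = - \frac{\left(-1\right) 2}{2} = \left(- \frac{1}{2}\right) \left(-2\right) = 1$)
$1 \left(- 4 \left(J{\left(Q{\left(-1 \right)} \right)} + H{\left(B \right)}\right)\right) = 1 \left(- 4 \left(1 + 2 \left(-4\right) \left(-1 - 4\right)\right)\right) = 1 \left(- 4 \left(1 + 2 \left(-4\right) \left(-5\right)\right)\right) = 1 \left(- 4 \left(1 + 40\right)\right) = 1 \left(\left(-4\right) 41\right) = 1 \left(-164\right) = -164$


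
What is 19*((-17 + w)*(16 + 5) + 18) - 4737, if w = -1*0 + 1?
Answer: -10779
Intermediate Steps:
w = 1 (w = 0 + 1 = 1)
19*((-17 + w)*(16 + 5) + 18) - 4737 = 19*((-17 + 1)*(16 + 5) + 18) - 4737 = 19*(-16*21 + 18) - 4737 = 19*(-336 + 18) - 4737 = 19*(-318) - 4737 = -6042 - 4737 = -10779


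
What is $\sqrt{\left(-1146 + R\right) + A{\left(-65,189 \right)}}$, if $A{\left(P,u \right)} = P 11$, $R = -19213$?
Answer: $i \sqrt{21074} \approx 145.17 i$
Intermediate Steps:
$A{\left(P,u \right)} = 11 P$
$\sqrt{\left(-1146 + R\right) + A{\left(-65,189 \right)}} = \sqrt{\left(-1146 - 19213\right) + 11 \left(-65\right)} = \sqrt{-20359 - 715} = \sqrt{-21074} = i \sqrt{21074}$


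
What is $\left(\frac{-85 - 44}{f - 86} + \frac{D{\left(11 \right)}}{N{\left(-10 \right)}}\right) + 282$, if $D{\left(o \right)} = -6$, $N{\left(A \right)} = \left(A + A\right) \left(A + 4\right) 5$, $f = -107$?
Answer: $\frac{5455307}{19300} \approx 282.66$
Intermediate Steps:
$N{\left(A \right)} = 10 A \left(4 + A\right)$ ($N{\left(A \right)} = 2 A \left(4 + A\right) 5 = 10 A \left(4 + A\right)$)
$\left(\frac{-85 - 44}{f - 86} + \frac{D{\left(11 \right)}}{N{\left(-10 \right)}}\right) + 282 = \left(\frac{-85 - 44}{-107 - 86} - \frac{6}{10 \left(-10\right) \left(4 - 10\right)}\right) + 282 = \left(\frac{-85 - 44}{-193} - \frac{6}{10 \left(-10\right) \left(-6\right)}\right) + 282 = \left(\left(-129\right) \left(- \frac{1}{193}\right) - \frac{6}{600}\right) + 282 = \left(\frac{129}{193} - \frac{1}{100}\right) + 282 = \frac{12707}{19300} + 282 = \frac{5455307}{19300}$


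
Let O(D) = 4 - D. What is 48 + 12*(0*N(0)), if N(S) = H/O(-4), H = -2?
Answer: 48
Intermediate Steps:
N(S) = -1/4 (N(S) = -2/(4 - 1*(-4)) = -2/(4 + 4) = -2/8 = -2*1/8 = -1/4)
48 + 12*(0*N(0)) = 48 + 12*(0*(-1/4)) = 48 + 12*0 = 48 + 0 = 48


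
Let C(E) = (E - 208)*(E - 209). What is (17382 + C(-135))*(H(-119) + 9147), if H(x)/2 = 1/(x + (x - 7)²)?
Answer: 19511357286094/15757 ≈ 1.2383e+9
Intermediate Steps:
C(E) = (-209 + E)*(-208 + E) (C(E) = (-208 + E)*(-209 + E) = (-209 + E)*(-208 + E))
H(x) = 2/(x + (-7 + x)²) (H(x) = 2/(x + (x - 7)²) = 2/(x + (-7 + x)²))
(17382 + C(-135))*(H(-119) + 9147) = (17382 + (43472 + (-135)² - 417*(-135)))*(2/(-119 + (-7 - 119)²) + 9147) = (17382 + (43472 + 18225 + 56295))*(2/(-119 + (-126)²) + 9147) = (17382 + 117992)*(2/(-119 + 15876) + 9147) = 135374*(2/15757 + 9147) = 135374*(144129281/15757) = 19511357286094/15757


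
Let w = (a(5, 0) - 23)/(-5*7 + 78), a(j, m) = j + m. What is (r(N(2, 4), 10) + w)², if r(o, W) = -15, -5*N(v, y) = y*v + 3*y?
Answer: 439569/1849 ≈ 237.73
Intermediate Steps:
N(v, y) = -3*y/5 - v*y/5 (N(v, y) = -(y*v + 3*y)/5 = -(v*y + 3*y)/5 = -(3*y + v*y)/5 = -3*y/5 - v*y/5)
w = -18/43 (w = ((5 + 0) - 23)/(-5*7 + 78) = (5 - 23)/(-35 + 78) = -18/43 ≈ -0.41860)
(r(N(2, 4), 10) + w)² = (-15 - 18/43)² = (-663/43)² = 439569/1849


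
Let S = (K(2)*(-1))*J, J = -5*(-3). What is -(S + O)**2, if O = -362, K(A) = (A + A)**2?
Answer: -362404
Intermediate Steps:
K(A) = 4*A**2 (K(A) = (2*A)**2 = 4*A**2)
J = 15
S = -240 (S = ((4*2**2)*(-1))*15 = ((4*4)*(-1))*15 = (16*(-1))*15 = -16*15 = -240)
-(S + O)**2 = -(-240 - 362)**2 = -1*(-602)**2 = -1*362404 = -362404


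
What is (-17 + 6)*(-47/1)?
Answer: 517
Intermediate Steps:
(-17 + 6)*(-47/1) = -(-517) = -11*(-47) = 517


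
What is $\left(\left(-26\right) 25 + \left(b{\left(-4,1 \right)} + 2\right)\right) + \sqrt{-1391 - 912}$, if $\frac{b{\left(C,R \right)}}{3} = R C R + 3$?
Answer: $-651 + 7 i \sqrt{47} \approx -651.0 + 47.99 i$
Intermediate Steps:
$b{\left(C,R \right)} = 9 + 3 C R^{2}$ ($b{\left(C,R \right)} = 3 \left(R C R + 3\right) = 3 \left(C R R + 3\right) = 3 \left(C R^{2} + 3\right) = 3 \left(3 + C R^{2}\right) = 9 + 3 C R^{2}$)
$\left(\left(-26\right) 25 + \left(b{\left(-4,1 \right)} + 2\right)\right) + \sqrt{-1391 - 912} = \left(\left(-26\right) 25 + \left(\left(9 + 3 \left(-4\right) 1^{2}\right) + 2\right)\right) + \sqrt{-1391 - 912} = \left(-650 + \left(\left(9 + 3 \left(-4\right) 1\right) + 2\right)\right) + \sqrt{-2303} = \left(-650 + \left(\left(9 - 12\right) + 2\right)\right) + 7 i \sqrt{47} = \left(-650 + \left(-3 + 2\right)\right) + 7 i \sqrt{47} = \left(-650 - 1\right) + 7 i \sqrt{47} = -651 + 7 i \sqrt{47}$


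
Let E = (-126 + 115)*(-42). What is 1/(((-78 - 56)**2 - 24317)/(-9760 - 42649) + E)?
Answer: 52409/24219319 ≈ 0.0021639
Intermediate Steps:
E = 462 (E = -11*(-42) = 462)
1/(((-78 - 56)**2 - 24317)/(-9760 - 42649) + E) = 1/(((-78 - 56)**2 - 24317)/(-9760 - 42649) + 462) = 1/(((-134)**2 - 24317)/(-52409) + 462) = 1/((17956 - 24317)*(-1/52409) + 462) = 1/(-6361*(-1/52409) + 462) = 1/(6361/52409 + 462) = 1/(24219319/52409) = 52409/24219319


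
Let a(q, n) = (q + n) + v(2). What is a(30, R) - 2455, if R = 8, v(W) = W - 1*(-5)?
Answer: -2410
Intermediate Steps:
v(W) = 5 + W (v(W) = W + 5 = 5 + W)
a(q, n) = 7 + n + q (a(q, n) = (q + n) + (5 + 2) = (n + q) + 7 = 7 + n + q)
a(30, R) - 2455 = (7 + 8 + 30) - 2455 = 45 - 2455 = -2410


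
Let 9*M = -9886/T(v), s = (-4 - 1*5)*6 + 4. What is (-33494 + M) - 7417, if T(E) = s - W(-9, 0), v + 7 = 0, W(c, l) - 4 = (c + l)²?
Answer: -49696979/1215 ≈ -40903.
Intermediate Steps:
W(c, l) = 4 + (c + l)²
v = -7 (v = -7 + 0 = -7)
s = -50 (s = (-4 - 5)*6 + 4 = -9*6 + 4 = -54 + 4 = -50)
T(E) = -135 (T(E) = -50 - (4 + (-9 + 0)²) = -50 - (4 + (-9)²) = -50 - (4 + 81) = -50 - 1*85 = -50 - 85 = -135)
M = 9886/1215 (M = (-9886/(-135))/9 = (-9886*(-1/135))/9 = (⅑)*(9886/135) = 9886/1215 ≈ 8.1366)
(-33494 + M) - 7417 = (-33494 + 9886/1215) - 7417 = -40685324/1215 - 7417 = -49696979/1215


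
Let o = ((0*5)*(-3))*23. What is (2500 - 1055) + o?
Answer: 1445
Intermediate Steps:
o = 0 (o = (0*(-3))*23 = 0*23 = 0)
(2500 - 1055) + o = (2500 - 1055) + 0 = 1445 + 0 = 1445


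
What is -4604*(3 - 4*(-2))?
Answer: -50644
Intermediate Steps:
-4604*(3 - 4*(-2)) = -4604*(3 + 8) = -4604*11 = -50644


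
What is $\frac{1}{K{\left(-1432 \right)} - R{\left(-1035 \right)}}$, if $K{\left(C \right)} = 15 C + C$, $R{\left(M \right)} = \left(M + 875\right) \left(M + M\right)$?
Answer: $- \frac{1}{354112} \approx -2.824 \cdot 10^{-6}$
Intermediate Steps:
$R{\left(M \right)} = 2 M \left(875 + M\right)$ ($R{\left(M \right)} = \left(875 + M\right) 2 M = 2 M \left(875 + M\right)$)
$K{\left(C \right)} = 16 C$
$\frac{1}{K{\left(-1432 \right)} - R{\left(-1035 \right)}} = \frac{1}{16 \left(-1432\right) - 2 \left(-1035\right) \left(875 - 1035\right)} = \frac{1}{-22912 - 2 \left(-1035\right) \left(-160\right)} = \frac{1}{-22912 - 331200} = \frac{1}{-354112} = - \frac{1}{354112}$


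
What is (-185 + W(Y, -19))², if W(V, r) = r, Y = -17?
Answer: 41616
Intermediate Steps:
(-185 + W(Y, -19))² = (-185 - 19)² = (-204)² = 41616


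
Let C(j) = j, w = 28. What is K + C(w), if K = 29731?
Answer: 29759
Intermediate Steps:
K + C(w) = 29731 + 28 = 29759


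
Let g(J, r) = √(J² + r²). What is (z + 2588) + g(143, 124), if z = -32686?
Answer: -30098 + 5*√1433 ≈ -29909.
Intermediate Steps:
(z + 2588) + g(143, 124) = (-32686 + 2588) + √(143² + 124²) = -30098 + √(20449 + 15376) = -30098 + √35825 = -30098 + 5*√1433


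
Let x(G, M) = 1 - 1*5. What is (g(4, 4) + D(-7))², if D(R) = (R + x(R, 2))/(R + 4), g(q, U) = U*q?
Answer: 3481/9 ≈ 386.78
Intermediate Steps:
x(G, M) = -4 (x(G, M) = 1 - 5 = -4)
D(R) = (-4 + R)/(4 + R) (D(R) = (R - 4)/(R + 4) = (-4 + R)/(4 + R))
(g(4, 4) + D(-7))² = (4*4 + (-4 - 7)/(4 - 7))² = (16 - 11/(-3))² = (16 - ⅓*(-11))² = (16 + 11/3)² = (59/3)² = 3481/9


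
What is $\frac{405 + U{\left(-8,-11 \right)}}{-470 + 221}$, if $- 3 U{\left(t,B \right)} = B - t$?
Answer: $- \frac{406}{249} \approx -1.6305$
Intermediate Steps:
$U{\left(t,B \right)} = - \frac{B}{3} + \frac{t}{3}$ ($U{\left(t,B \right)} = - \frac{B - t}{3} = - \frac{B}{3} + \frac{t}{3}$)
$\frac{405 + U{\left(-8,-11 \right)}}{-470 + 221} = \frac{405 + \left(\left(- \frac{1}{3}\right) \left(-11\right) + \frac{1}{3} \left(-8\right)\right)}{-470 + 221} = \frac{405 + \left(\frac{11}{3} - \frac{8}{3}\right)}{-249} = \left(405 + 1\right) \left(- \frac{1}{249}\right) = 406 \left(- \frac{1}{249}\right) = - \frac{406}{249}$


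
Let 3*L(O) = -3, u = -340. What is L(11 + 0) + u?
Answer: -341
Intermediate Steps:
L(O) = -1 (L(O) = (⅓)*(-3) = -1)
L(11 + 0) + u = -1 - 340 = -341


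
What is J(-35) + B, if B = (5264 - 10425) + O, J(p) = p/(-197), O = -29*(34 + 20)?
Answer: -1325184/197 ≈ -6726.8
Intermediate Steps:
O = -1566 (O = -29*54 = -1566)
J(p) = -p/197 (J(p) = p*(-1/197) = -p/197)
B = -6727 (B = (5264 - 10425) - 1566 = -5161 - 1566 = -6727)
J(-35) + B = -1/197*(-35) - 6727 = 35/197 - 6727 = -1325184/197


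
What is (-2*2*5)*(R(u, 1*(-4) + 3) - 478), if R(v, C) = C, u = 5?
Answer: 9580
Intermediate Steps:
(-2*2*5)*(R(u, 1*(-4) + 3) - 478) = (-2*2*5)*((1*(-4) + 3) - 478) = (-4*5)*((-4 + 3) - 478) = -20*(-1 - 478) = -20*(-479) = 9580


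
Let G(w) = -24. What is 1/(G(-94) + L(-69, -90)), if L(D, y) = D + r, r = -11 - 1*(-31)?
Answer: -1/73 ≈ -0.013699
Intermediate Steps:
r = 20 (r = -11 + 31 = 20)
L(D, y) = 20 + D (L(D, y) = D + 20 = 20 + D)
1/(G(-94) + L(-69, -90)) = 1/(-24 + (20 - 69)) = 1/(-24 - 49) = 1/(-73) = -1/73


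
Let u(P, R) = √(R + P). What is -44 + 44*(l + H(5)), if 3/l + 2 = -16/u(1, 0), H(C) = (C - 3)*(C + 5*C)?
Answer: 7766/3 ≈ 2588.7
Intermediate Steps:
H(C) = 6*C*(-3 + C) (H(C) = (-3 + C)*(6*C) = 6*C*(-3 + C))
u(P, R) = √(P + R)
l = -⅙ (l = 3/(-2 - 16/√(1 + 0)) = 3/(-2 - 16/(√1)) = 3/(-2 - 16/1) = 3/(-2 - 16*1) = 3/(-2 - 16) = 3/(-18) = 3*(-1/18) = -⅙ ≈ -0.16667)
-44 + 44*(l + H(5)) = -44 + 44*(-⅙ + 6*5*(-3 + 5)) = -44 + 44*(-⅙ + 6*5*2) = -44 + 44*(-⅙ + 60) = -44 + 44*(359/6) = -44 + 7898/3 = 7766/3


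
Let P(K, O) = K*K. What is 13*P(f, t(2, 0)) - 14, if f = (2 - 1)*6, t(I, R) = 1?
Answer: 454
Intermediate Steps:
f = 6 (f = 1*6 = 6)
P(K, O) = K**2
13*P(f, t(2, 0)) - 14 = 13*6**2 - 14 = 13*36 - 14 = 468 - 14 = 454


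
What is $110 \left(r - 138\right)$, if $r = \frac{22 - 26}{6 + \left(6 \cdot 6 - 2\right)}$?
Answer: $-15191$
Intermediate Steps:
$r = - \frac{1}{10}$ ($r = - \frac{4}{6 + \left(36 - 2\right)} = - \frac{4}{6 + 34} = - \frac{4}{40} = \left(-4\right) \frac{1}{40} = - \frac{1}{10} \approx -0.1$)
$110 \left(r - 138\right) = 110 \left(- \frac{1}{10} - 138\right) = 110 \left(- \frac{1381}{10}\right) = -15191$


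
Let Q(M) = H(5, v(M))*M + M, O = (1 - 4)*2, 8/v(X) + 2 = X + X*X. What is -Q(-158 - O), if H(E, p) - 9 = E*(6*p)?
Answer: 1164016/765 ≈ 1521.6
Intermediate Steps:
v(X) = 8/(-2 + X + X**2) (v(X) = 8/(-2 + (X + X*X)) = 8/(-2 + (X + X**2)) = 8/(-2 + X + X**2))
O = -6 (O = -3*2 = -6)
H(E, p) = 9 + 6*E*p (H(E, p) = 9 + E*(6*p) = 9 + 6*E*p)
Q(M) = M + M*(9 + 240/(-2 + M + M**2)) (Q(M) = (9 + 6*5*(8/(-2 + M + M**2)))*M + M = (9 + 240/(-2 + M + M**2))*M + M = M*(9 + 240/(-2 + M + M**2)) + M = M + M*(9 + 240/(-2 + M + M**2)))
-Q(-158 - O) = -10*(-158 - 1*(-6))*(22 + (-158 - 1*(-6)) + (-158 - 1*(-6))**2)/(-2 + (-158 - 1*(-6)) + (-158 - 1*(-6))**2) = -10*(-158 + 6)*(22 + (-158 + 6) + (-158 + 6)**2)/(-2 + (-158 + 6) + (-158 + 6)**2) = -10*(-152)*(22 - 152 + (-152)**2)/(-2 - 152 + (-152)**2) = -10*(-152)*(22 - 152 + 23104)/(-2 - 152 + 23104) = -10*(-152)*22974/22950 = -1*(-1164016/765) = 1164016/765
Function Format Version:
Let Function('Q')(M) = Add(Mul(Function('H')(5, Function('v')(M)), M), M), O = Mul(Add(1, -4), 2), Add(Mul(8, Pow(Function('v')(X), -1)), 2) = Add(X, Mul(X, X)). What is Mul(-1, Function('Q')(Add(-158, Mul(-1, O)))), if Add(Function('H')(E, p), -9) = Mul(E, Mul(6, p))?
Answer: Rational(1164016, 765) ≈ 1521.6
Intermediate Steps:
Function('v')(X) = Mul(8, Pow(Add(-2, X, Pow(X, 2)), -1)) (Function('v')(X) = Mul(8, Pow(Add(-2, Add(X, Mul(X, X))), -1)) = Mul(8, Pow(Add(-2, Add(X, Pow(X, 2))), -1)) = Mul(8, Pow(Add(-2, X, Pow(X, 2)), -1)))
O = -6 (O = Mul(-3, 2) = -6)
Function('H')(E, p) = Add(9, Mul(6, E, p)) (Function('H')(E, p) = Add(9, Mul(E, Mul(6, p))) = Add(9, Mul(6, E, p)))
Function('Q')(M) = Add(M, Mul(M, Add(9, Mul(240, Pow(Add(-2, M, Pow(M, 2)), -1))))) (Function('Q')(M) = Add(Mul(Add(9, Mul(6, 5, Mul(8, Pow(Add(-2, M, Pow(M, 2)), -1)))), M), M) = Add(Mul(Add(9, Mul(240, Pow(Add(-2, M, Pow(M, 2)), -1))), M), M) = Add(Mul(M, Add(9, Mul(240, Pow(Add(-2, M, Pow(M, 2)), -1)))), M) = Add(M, Mul(M, Add(9, Mul(240, Pow(Add(-2, M, Pow(M, 2)), -1))))))
Mul(-1, Function('Q')(Add(-158, Mul(-1, O)))) = Mul(-1, Mul(10, Add(-158, Mul(-1, -6)), Pow(Add(-2, Add(-158, Mul(-1, -6)), Pow(Add(-158, Mul(-1, -6)), 2)), -1), Add(22, Add(-158, Mul(-1, -6)), Pow(Add(-158, Mul(-1, -6)), 2)))) = Mul(-1, Mul(10, Add(-158, 6), Pow(Add(-2, Add(-158, 6), Pow(Add(-158, 6), 2)), -1), Add(22, Add(-158, 6), Pow(Add(-158, 6), 2)))) = Mul(-1, Mul(10, -152, Pow(Add(-2, -152, Pow(-152, 2)), -1), Add(22, -152, Pow(-152, 2)))) = Mul(-1, Mul(10, -152, Pow(Add(-2, -152, 23104), -1), Add(22, -152, 23104))) = Mul(-1, Mul(10, -152, Pow(22950, -1), 22974)) = Mul(-1, Mul(10, -152, Rational(1, 22950), 22974)) = Mul(-1, Rational(-1164016, 765)) = Rational(1164016, 765)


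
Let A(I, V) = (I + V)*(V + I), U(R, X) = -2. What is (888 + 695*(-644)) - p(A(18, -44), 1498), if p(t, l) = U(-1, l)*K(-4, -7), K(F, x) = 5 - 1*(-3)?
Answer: -446676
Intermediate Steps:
K(F, x) = 8 (K(F, x) = 5 + 3 = 8)
A(I, V) = (I + V)**2 (A(I, V) = (I + V)*(I + V) = (I + V)**2)
p(t, l) = -16 (p(t, l) = -2*8 = -16)
(888 + 695*(-644)) - p(A(18, -44), 1498) = (888 + 695*(-644)) - 1*(-16) = (888 - 447580) + 16 = -446692 + 16 = -446676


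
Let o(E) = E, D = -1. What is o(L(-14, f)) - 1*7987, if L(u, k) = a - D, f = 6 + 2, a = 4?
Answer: -7982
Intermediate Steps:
f = 8
L(u, k) = 5 (L(u, k) = 4 - 1*(-1) = 4 + 1 = 5)
o(L(-14, f)) - 1*7987 = 5 - 1*7987 = 5 - 7987 = -7982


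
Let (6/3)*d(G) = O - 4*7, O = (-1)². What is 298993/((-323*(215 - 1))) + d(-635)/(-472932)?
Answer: -5237126827/1210740952 ≈ -4.3256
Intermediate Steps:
O = 1
d(G) = -27/2 (d(G) = (1 - 4*7)/2 = (1 - 28)/2 = (½)*(-27) = -27/2)
298993/((-323*(215 - 1))) + d(-635)/(-472932) = 298993/((-323*(215 - 1))) - 27/2/(-472932) = 298993/((-323*214)) - 27/2*(-1/472932) = 298993/(-69122) + 1/35032 = 298993*(-1/69122) + 1/35032 = -298993/69122 + 1/35032 = -5237126827/1210740952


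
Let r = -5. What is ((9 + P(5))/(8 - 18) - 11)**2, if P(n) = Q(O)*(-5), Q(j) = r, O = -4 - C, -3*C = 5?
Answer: 5184/25 ≈ 207.36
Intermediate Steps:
C = -5/3 (C = -1/3*5 = -5/3 ≈ -1.6667)
O = -7/3 (O = -4 - 1*(-5/3) = -4 + 5/3 = -7/3 ≈ -2.3333)
Q(j) = -5
P(n) = 25 (P(n) = -5*(-5) = 25)
((9 + P(5))/(8 - 18) - 11)**2 = ((9 + 25)/(8 - 18) - 11)**2 = (34/(-10) - 11)**2 = (34*(-1/10) - 11)**2 = (-17/5 - 11)**2 = (-72/5)**2 = 5184/25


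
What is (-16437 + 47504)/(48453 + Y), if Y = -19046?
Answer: 31067/29407 ≈ 1.0564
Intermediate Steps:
(-16437 + 47504)/(48453 + Y) = (-16437 + 47504)/(48453 - 19046) = 31067/29407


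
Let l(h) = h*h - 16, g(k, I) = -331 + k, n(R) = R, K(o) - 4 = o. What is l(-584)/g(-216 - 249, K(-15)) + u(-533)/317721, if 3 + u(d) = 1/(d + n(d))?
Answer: -28876759998961/67399426614 ≈ -428.44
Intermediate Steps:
K(o) = 4 + o
u(d) = -3 + 1/(2*d) (u(d) = -3 + 1/(d + d) = -3 + 1/(2*d))
l(h) = -16 + h² (l(h) = h² - 16 = -16 + h²)
l(-584)/g(-216 - 249, K(-15)) + u(-533)/317721 = (-16 + (-584)²)/(-331 + (-216 - 249)) + (-3 + (½)/(-533))/317721 = (-16 + 341056)/(-331 - 465) + (-3 + (½)*(-1/533))*(1/317721) = 341040/(-796) + (-3 - 1/1066)*(1/317721) = 341040*(-1/796) - 3199/1066*1/317721 = -85260/199 - 3199/338690586 = -28876759998961/67399426614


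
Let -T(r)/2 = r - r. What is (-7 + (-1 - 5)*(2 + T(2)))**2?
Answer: 361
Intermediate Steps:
T(r) = 0 (T(r) = -2*(r - r) = -2*0 = 0)
(-7 + (-1 - 5)*(2 + T(2)))**2 = (-7 + (-1 - 5)*(2 + 0))**2 = (-7 - 6*2)**2 = (-7 - 12)**2 = (-19)**2 = 361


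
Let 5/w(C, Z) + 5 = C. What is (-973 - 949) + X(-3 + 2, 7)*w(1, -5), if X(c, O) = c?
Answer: -7683/4 ≈ -1920.8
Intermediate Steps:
w(C, Z) = 5/(-5 + C)
(-973 - 949) + X(-3 + 2, 7)*w(1, -5) = (-973 - 949) + (-3 + 2)*(5/(-5 + 1)) = -1922 - 5/(-4) = -1922 - 5*(-1)/4 = -1922 - 1*(-5/4) = -1922 + 5/4 = -7683/4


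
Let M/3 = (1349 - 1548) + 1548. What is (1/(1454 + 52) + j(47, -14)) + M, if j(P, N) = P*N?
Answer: 5103835/1506 ≈ 3389.0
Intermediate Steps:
j(P, N) = N*P
M = 4047 (M = 3*((1349 - 1548) + 1548) = 3*(-199 + 1548) = 3*1349 = 4047)
(1/(1454 + 52) + j(47, -14)) + M = (1/(1454 + 52) - 14*47) + 4047 = (1/1506 - 658) + 4047 = -990947/1506 + 4047 = 5103835/1506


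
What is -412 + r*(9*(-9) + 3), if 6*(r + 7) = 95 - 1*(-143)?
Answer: -2960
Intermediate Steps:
r = 98/3 (r = -7 + (95 - 1*(-143))/6 = -7 + (95 + 143)/6 = -7 + (1/6)*238 = -7 + 119/3 = 98/3 ≈ 32.667)
-412 + r*(9*(-9) + 3) = -412 + 98*(9*(-9) + 3)/3 = -412 + 98*(-81 + 3)/3 = -412 + (98/3)*(-78) = -412 - 2548 = -2960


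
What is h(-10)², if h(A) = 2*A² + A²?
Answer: 90000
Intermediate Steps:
h(A) = 3*A²
h(-10)² = (3*(-10)²)² = (3*100)² = 300² = 90000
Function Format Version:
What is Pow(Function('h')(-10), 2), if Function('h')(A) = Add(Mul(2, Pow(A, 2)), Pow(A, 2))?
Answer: 90000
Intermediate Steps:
Function('h')(A) = Mul(3, Pow(A, 2))
Pow(Function('h')(-10), 2) = Pow(Mul(3, Pow(-10, 2)), 2) = Pow(Mul(3, 100), 2) = Pow(300, 2) = 90000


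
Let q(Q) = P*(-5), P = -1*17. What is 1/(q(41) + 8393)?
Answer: 1/8478 ≈ 0.00011795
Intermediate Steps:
P = -17
q(Q) = 85 (q(Q) = -17*(-5) = 85)
1/(q(41) + 8393) = 1/(85 + 8393) = 1/8478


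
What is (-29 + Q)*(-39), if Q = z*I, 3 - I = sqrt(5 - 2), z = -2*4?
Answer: 2067 - 312*sqrt(3) ≈ 1526.6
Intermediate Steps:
z = -8
I = 3 - sqrt(3) (I = 3 - sqrt(5 - 2) = 3 - sqrt(3) ≈ 1.2680)
Q = -24 + 8*sqrt(3) (Q = -8*(3 - sqrt(3)) = -24 + 8*sqrt(3) ≈ -10.144)
(-29 + Q)*(-39) = (-29 + (-24 + 8*sqrt(3)))*(-39) = (-53 + 8*sqrt(3))*(-39) = 2067 - 312*sqrt(3)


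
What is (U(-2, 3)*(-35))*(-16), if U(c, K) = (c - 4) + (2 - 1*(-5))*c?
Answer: -11200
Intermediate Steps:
U(c, K) = -4 + 8*c (U(c, K) = (-4 + c) + (2 + 5)*c = (-4 + c) + 7*c = -4 + 8*c)
(U(-2, 3)*(-35))*(-16) = ((-4 + 8*(-2))*(-35))*(-16) = ((-4 - 16)*(-35))*(-16) = -20*(-35)*(-16) = 700*(-16) = -11200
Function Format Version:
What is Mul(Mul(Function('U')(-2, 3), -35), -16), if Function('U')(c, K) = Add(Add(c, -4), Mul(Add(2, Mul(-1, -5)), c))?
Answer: -11200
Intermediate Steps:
Function('U')(c, K) = Add(-4, Mul(8, c)) (Function('U')(c, K) = Add(Add(-4, c), Mul(Add(2, 5), c)) = Add(Add(-4, c), Mul(7, c)) = Add(-4, Mul(8, c)))
Mul(Mul(Function('U')(-2, 3), -35), -16) = Mul(Mul(Add(-4, Mul(8, -2)), -35), -16) = Mul(Mul(Add(-4, -16), -35), -16) = Mul(Mul(-20, -35), -16) = Mul(700, -16) = -11200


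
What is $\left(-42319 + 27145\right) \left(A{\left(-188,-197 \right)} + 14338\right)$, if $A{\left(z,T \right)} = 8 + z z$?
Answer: $-753996060$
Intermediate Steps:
$A{\left(z,T \right)} = 8 + z^{2}$
$\left(-42319 + 27145\right) \left(A{\left(-188,-197 \right)} + 14338\right) = \left(-42319 + 27145\right) \left(\left(8 + \left(-188\right)^{2}\right) + 14338\right) = - 15174 \left(\left(8 + 35344\right) + 14338\right) = - 15174 \left(35352 + 14338\right) = \left(-15174\right) 49690 = -753996060$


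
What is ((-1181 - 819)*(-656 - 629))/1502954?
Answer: 1285000/751477 ≈ 1.7100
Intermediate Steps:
((-1181 - 819)*(-656 - 629))/1502954 = -2000*(-1285)*(1/1502954) = 2570000*(1/1502954) = 1285000/751477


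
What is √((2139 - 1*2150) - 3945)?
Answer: 2*I*√989 ≈ 62.897*I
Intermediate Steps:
√((2139 - 1*2150) - 3945) = √((2139 - 2150) - 3945) = √(-11 - 3945) = √(-3956) = 2*I*√989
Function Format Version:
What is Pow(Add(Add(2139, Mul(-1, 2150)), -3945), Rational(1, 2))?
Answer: Mul(2, I, Pow(989, Rational(1, 2))) ≈ Mul(62.897, I)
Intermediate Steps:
Pow(Add(Add(2139, Mul(-1, 2150)), -3945), Rational(1, 2)) = Pow(Add(Add(2139, -2150), -3945), Rational(1, 2)) = Pow(Add(-11, -3945), Rational(1, 2)) = Pow(-3956, Rational(1, 2)) = Mul(2, I, Pow(989, Rational(1, 2)))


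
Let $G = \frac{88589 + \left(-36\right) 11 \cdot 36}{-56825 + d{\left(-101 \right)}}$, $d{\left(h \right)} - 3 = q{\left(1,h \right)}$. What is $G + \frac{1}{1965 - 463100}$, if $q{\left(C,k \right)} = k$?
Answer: $- \frac{34277604878}{26249187605} \approx -1.3059$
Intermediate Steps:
$d{\left(h \right)} = 3 + h$
$G = - \frac{74333}{56923}$ ($G = \frac{88589 + \left(-36\right) 11 \cdot 36}{-56825 + \left(3 - 101\right)} = \frac{88589 - 14256}{-56825 - 98} = \frac{88589 - 14256}{-56923} = 74333 \left(- \frac{1}{56923}\right) = - \frac{74333}{56923} \approx -1.3059$)
$G + \frac{1}{1965 - 463100} = - \frac{74333}{56923} + \frac{1}{1965 - 463100} = - \frac{74333}{56923} + \frac{1}{-461135} = - \frac{74333}{56923} - \frac{1}{461135} = - \frac{34277604878}{26249187605}$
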